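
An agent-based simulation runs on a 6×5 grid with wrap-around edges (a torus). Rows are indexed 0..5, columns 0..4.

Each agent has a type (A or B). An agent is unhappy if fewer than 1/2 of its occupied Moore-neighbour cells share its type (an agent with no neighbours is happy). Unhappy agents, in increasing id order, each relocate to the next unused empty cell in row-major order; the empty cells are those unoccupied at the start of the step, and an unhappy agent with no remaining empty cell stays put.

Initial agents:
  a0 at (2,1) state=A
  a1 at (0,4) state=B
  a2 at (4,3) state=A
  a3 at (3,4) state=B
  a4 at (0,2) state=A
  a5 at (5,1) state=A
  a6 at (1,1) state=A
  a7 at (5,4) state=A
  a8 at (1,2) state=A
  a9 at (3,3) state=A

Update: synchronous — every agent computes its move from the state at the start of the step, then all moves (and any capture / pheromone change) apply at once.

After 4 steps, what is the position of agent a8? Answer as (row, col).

(1, 2)

t=1: a0@(2,1):A a1@(0,0):B a2@(4,3):A a3@(0,1):B a4@(0,2):A a5@(5,1):A a6@(1,1):A a7@(5,4):A a8@(1,2):A a9@(3,3):A
t=2: a0@(2,1):A a1@(0,3):B a2@(4,3):A a3@(0,4):B a4@(0,2):A a5@(1,0):A a6@(1,1):A a7@(5,4):A a8@(1,2):A a9@(3,3):A
t=3: a0@(2,1):A a1@(0,0):B a2@(4,3):A a3@(0,1):B a4@(0,2):A a5@(1,0):A a6@(1,1):A a7@(1,3):A a8@(1,2):A a9@(3,3):A
t=4: a0@(2,1):A a1@(0,3):B a2@(4,3):A a3@(0,4):B a4@(0,2):A a5@(1,0):A a6@(1,1):A a7@(1,3):A a8@(1,2):A a9@(3,3):A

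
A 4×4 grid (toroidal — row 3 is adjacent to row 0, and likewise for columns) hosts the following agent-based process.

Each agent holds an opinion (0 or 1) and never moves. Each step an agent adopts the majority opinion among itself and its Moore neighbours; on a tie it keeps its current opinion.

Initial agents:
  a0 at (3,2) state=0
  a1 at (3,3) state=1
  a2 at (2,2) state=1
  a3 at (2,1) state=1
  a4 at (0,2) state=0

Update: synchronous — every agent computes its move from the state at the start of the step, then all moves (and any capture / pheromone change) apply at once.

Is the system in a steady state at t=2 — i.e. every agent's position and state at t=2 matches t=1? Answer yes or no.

no

t=1: a0@(3,2):1 a1@(3,3):1 a2@(2,2):1 a3@(2,1):1 a4@(0,2):0
t=2: a0@(3,2):1 a1@(3,3):1 a2@(2,2):1 a3@(2,1):1 a4@(0,2):1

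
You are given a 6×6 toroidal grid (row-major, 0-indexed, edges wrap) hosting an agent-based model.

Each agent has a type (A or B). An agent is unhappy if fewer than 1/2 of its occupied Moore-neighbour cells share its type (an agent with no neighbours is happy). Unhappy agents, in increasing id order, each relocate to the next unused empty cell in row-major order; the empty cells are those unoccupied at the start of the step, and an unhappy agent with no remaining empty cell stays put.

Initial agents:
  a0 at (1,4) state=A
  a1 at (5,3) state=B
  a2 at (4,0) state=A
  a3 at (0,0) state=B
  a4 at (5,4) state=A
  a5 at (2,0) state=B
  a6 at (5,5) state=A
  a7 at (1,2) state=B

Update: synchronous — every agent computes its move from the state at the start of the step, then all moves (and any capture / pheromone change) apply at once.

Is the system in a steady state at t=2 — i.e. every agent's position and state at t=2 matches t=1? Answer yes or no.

t=1: a0@(1,4):A a1@(0,1):B a2@(4,0):A a3@(0,2):B a4@(5,4):A a5@(2,0):B a6@(5,5):A a7@(1,2):B
t=2: (unchanged — steady state)

yes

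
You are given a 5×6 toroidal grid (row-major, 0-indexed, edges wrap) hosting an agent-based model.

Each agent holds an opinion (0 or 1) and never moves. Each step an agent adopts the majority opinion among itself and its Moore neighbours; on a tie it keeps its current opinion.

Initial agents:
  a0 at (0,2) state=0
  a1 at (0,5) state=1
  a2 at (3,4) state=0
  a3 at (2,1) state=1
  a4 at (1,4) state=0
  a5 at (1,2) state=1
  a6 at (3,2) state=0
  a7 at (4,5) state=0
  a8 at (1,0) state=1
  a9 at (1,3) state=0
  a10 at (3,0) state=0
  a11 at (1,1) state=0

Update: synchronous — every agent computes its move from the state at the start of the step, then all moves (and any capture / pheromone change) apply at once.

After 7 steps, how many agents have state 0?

8

t=1: a0@(0,2):0 a1@(0,5):1 a2@(3,4):0 a3@(2,1):1 a4@(1,4):0 a5@(1,2):0 a6@(3,2):0 a7@(4,5):0 a8@(1,0):1 a9@(1,3):0 a10@(3,0):0 a11@(1,1):1
t=2: (unchanged — steady state)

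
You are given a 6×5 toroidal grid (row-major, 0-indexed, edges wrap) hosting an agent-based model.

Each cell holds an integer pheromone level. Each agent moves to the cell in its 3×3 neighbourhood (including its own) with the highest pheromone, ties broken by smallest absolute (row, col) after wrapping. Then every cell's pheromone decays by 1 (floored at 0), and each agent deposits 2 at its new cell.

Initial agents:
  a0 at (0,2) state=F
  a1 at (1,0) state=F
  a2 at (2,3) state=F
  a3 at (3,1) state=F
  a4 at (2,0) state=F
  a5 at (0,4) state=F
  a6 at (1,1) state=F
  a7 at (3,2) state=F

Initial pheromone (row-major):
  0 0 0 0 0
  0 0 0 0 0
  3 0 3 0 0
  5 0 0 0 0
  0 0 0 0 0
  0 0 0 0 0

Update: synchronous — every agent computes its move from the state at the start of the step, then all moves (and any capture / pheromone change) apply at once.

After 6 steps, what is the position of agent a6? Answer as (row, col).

(3, 0)

t=1: a0@(0,1) a1@(2,0) a2@(2,2) a3@(3,0) a4@(3,0) a5@(0,0) a6@(2,0) a7@(2,2) | pheromone: 2 2 0 0 0 / 0 0 0 0 0 / 6 0 6 0 0 / 8 0 0 0 0 / 0 0 0 0 0 / 0 0 0 0 0
t=2: a0@(0,0) a1@(3,0) a2@(2,2) a3@(3,0) a4@(3,0) a5@(0,0) a6@(3,0) a7@(2,2) | pheromone: 5 1 0 0 0 / 0 0 0 0 0 / 5 0 9 0 0 / 15 0 0 0 0 / 0 0 0 0 0 / 0 0 0 0 0
t=3: a0@(0,0) a1@(3,0) a2@(2,2) a3@(3,0) a4@(3,0) a5@(0,0) a6@(3,0) a7@(2,2) | pheromone: 8 0 0 0 0 / 0 0 0 0 0 / 4 0 12 0 0 / 22 0 0 0 0 / 0 0 0 0 0 / 0 0 0 0 0
t=4: a0@(0,0) a1@(3,0) a2@(2,2) a3@(3,0) a4@(3,0) a5@(0,0) a6@(3,0) a7@(2,2) | pheromone: 11 0 0 0 0 / 0 0 0 0 0 / 3 0 15 0 0 / 29 0 0 0 0 / 0 0 0 0 0 / 0 0 0 0 0
t=5: a0@(0,0) a1@(3,0) a2@(2,2) a3@(3,0) a4@(3,0) a5@(0,0) a6@(3,0) a7@(2,2) | pheromone: 14 0 0 0 0 / 0 0 0 0 0 / 2 0 18 0 0 / 36 0 0 0 0 / 0 0 0 0 0 / 0 0 0 0 0
t=6: a0@(0,0) a1@(3,0) a2@(2,2) a3@(3,0) a4@(3,0) a5@(0,0) a6@(3,0) a7@(2,2) | pheromone: 17 0 0 0 0 / 0 0 0 0 0 / 1 0 21 0 0 / 43 0 0 0 0 / 0 0 0 0 0 / 0 0 0 0 0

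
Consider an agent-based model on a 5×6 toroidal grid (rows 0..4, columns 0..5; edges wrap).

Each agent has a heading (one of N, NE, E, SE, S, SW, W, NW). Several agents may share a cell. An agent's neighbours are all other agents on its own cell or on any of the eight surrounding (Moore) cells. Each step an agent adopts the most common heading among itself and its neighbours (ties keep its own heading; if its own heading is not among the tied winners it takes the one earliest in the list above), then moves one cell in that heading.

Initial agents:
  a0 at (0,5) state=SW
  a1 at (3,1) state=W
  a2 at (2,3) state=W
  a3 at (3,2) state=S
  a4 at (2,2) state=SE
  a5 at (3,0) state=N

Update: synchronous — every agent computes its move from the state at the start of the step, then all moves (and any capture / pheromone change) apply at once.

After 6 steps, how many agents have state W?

t=1: a0@(1,4):SW a1@(3,0):W a2@(2,2):W a3@(3,1):W a4@(2,1):W a5@(2,0):N
t=2: a0@(2,3):SW a1@(3,5):W a2@(2,1):W a3@(3,0):W a4@(2,0):W a5@(2,5):W
t=3: a0@(3,2):SW a1@(3,4):W a2@(2,0):W a3@(3,5):W a4@(2,5):W a5@(2,4):W
t=4: a0@(4,1):SW a1@(3,3):W a2@(2,5):W a3@(3,4):W a4@(2,4):W a5@(2,3):W
t=5: a0@(0,0):SW a1@(3,2):W a2@(2,4):W a3@(3,3):W a4@(2,3):W a5@(2,2):W
t=6: a0@(1,5):SW a1@(3,1):W a2@(2,3):W a3@(3,2):W a4@(2,2):W a5@(2,1):W

5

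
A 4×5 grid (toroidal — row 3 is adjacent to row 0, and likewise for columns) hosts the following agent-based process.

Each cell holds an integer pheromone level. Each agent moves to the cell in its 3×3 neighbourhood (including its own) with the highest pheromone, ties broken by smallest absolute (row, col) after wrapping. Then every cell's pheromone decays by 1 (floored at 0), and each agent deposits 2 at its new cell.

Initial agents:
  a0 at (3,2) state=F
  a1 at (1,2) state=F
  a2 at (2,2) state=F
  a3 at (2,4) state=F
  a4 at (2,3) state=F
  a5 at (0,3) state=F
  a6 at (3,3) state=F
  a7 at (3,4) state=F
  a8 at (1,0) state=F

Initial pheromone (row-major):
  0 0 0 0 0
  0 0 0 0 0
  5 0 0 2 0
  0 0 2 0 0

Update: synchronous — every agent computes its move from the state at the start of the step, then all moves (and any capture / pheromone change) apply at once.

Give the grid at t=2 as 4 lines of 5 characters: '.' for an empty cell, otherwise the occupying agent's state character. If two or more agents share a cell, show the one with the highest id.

.....
.....
F..F.
.....

t=1: a0@(2,3) a1@(2,3) a2@(2,3) a3@(2,0) a4@(2,3) a5@(3,2) a6@(2,3) a7@(2,0) a8@(2,0) | pheromone: 0 0 0 0 0 / 0 0 0 0 0 / 10 0 0 11 0 / 0 0 3 0 0
t=2: a0@(2,3) a1@(2,3) a2@(2,3) a3@(2,0) a4@(2,3) a5@(2,3) a6@(2,3) a7@(2,0) a8@(2,0) | pheromone: 0 0 0 0 0 / 0 0 0 0 0 / 15 0 0 22 0 / 0 0 2 0 0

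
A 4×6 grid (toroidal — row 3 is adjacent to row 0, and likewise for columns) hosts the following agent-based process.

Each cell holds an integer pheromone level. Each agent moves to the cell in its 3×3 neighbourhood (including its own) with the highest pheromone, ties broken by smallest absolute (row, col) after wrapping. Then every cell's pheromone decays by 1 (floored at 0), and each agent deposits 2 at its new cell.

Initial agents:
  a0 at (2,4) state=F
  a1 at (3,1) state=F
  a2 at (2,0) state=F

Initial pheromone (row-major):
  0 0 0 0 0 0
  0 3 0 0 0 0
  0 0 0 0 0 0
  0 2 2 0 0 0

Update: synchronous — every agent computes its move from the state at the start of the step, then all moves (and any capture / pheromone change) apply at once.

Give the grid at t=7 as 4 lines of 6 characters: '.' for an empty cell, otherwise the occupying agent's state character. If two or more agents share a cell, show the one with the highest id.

......
.F.F..
......
.F....

t=1: a0@(1,3) a1@(3,1) a2@(1,1) | pheromone: 0 0 0 0 0 0 / 0 4 0 2 0 0 / 0 0 0 0 0 0 / 0 3 1 0 0 0
t=2: a0@(1,3) a1@(3,1) a2@(1,1) | pheromone: 0 0 0 0 0 0 / 0 5 0 3 0 0 / 0 0 0 0 0 0 / 0 4 0 0 0 0
t=3: a0@(1,3) a1@(3,1) a2@(1,1) | pheromone: 0 0 0 0 0 0 / 0 6 0 4 0 0 / 0 0 0 0 0 0 / 0 5 0 0 0 0
t=4: a0@(1,3) a1@(3,1) a2@(1,1) | pheromone: 0 0 0 0 0 0 / 0 7 0 5 0 0 / 0 0 0 0 0 0 / 0 6 0 0 0 0
t=5: a0@(1,3) a1@(3,1) a2@(1,1) | pheromone: 0 0 0 0 0 0 / 0 8 0 6 0 0 / 0 0 0 0 0 0 / 0 7 0 0 0 0
t=6: a0@(1,3) a1@(3,1) a2@(1,1) | pheromone: 0 0 0 0 0 0 / 0 9 0 7 0 0 / 0 0 0 0 0 0 / 0 8 0 0 0 0
t=7: a0@(1,3) a1@(3,1) a2@(1,1) | pheromone: 0 0 0 0 0 0 / 0 10 0 8 0 0 / 0 0 0 0 0 0 / 0 9 0 0 0 0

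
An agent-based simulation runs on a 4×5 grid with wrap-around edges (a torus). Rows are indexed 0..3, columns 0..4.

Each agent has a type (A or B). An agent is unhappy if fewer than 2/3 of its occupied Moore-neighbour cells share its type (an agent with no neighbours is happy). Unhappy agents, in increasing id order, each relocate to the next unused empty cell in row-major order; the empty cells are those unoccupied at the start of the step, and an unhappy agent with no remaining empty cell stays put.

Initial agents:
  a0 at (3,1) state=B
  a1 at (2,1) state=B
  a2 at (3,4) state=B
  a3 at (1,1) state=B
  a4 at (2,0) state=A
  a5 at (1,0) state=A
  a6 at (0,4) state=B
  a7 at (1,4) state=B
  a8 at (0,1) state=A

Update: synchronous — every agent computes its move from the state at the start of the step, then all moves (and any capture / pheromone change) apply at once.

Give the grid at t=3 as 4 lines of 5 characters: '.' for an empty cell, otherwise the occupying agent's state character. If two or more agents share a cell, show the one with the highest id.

t=1: a0@(0,0):B a1@(0,2):B a2@(0,3):B a3@(1,2):B a4@(1,3):A a5@(2,2):A a6@(0,4):B a7@(2,3):B a8@(2,4):A
t=2: a0@(0,0):B a1@(0,2):B a2@(0,3):B a3@(0,1):B a4@(1,0):A a5@(1,1):A a6@(0,4):B a7@(1,4):B a8@(2,0):A
t=3: a0@(1,2):B a1@(0,2):B a2@(0,3):B a3@(1,3):B a4@(2,1):A a5@(2,2):A a6@(0,4):B a7@(2,3):B a8@(2,0):A

..BBB
..BB.
AAAB.
.....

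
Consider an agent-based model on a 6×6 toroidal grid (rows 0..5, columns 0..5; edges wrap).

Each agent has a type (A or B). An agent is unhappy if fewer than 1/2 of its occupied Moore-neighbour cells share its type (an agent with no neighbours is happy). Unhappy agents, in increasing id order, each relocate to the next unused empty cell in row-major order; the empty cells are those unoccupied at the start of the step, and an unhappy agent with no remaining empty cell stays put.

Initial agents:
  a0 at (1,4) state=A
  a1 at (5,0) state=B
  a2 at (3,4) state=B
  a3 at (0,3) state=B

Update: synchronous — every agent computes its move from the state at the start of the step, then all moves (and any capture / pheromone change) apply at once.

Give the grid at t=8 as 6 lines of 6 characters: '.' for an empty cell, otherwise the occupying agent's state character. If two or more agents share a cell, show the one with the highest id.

.BA...
......
......
....B.
......
B.....

t=1: a0@(0,0):A a1@(5,0):B a2@(3,4):B a3@(0,1):B
t=2: a0@(0,2):A a1@(5,0):B a2@(3,4):B a3@(0,1):B
t=3: a0@(0,0):A a1@(5,0):B a2@(3,4):B a3@(0,1):B
t=4: a0@(0,2):A a1@(5,0):B a2@(3,4):B a3@(0,1):B
t=5: a0@(0,0):A a1@(5,0):B a2@(3,4):B a3@(0,1):B
t=6: a0@(0,2):A a1@(5,0):B a2@(3,4):B a3@(0,1):B
t=7: a0@(0,0):A a1@(5,0):B a2@(3,4):B a3@(0,1):B
t=8: a0@(0,2):A a1@(5,0):B a2@(3,4):B a3@(0,1):B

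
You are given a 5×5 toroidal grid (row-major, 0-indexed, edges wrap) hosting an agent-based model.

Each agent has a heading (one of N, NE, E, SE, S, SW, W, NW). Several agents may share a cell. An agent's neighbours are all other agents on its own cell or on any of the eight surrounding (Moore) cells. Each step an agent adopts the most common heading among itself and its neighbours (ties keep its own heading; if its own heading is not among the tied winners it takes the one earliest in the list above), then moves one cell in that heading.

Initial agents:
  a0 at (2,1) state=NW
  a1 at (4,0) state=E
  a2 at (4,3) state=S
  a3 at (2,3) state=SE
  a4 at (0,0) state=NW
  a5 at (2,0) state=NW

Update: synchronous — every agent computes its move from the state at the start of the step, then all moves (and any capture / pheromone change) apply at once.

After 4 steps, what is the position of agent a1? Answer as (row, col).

(2, 0)

t=1: a0@(1,0):NW a1@(4,1):E a2@(0,3):S a3@(3,4):SE a4@(4,4):NW a5@(1,4):NW
t=2: a0@(0,4):NW a1@(4,2):E a2@(4,2):NW a3@(4,0):SE a4@(3,3):NW a5@(0,3):NW
t=3: a0@(4,3):NW a1@(3,1):NW a2@(3,1):NW a3@(0,1):SE a4@(2,2):NW a5@(4,2):NW
t=4: a0@(3,2):NW a1@(2,0):NW a2@(2,0):NW a3@(1,2):SE a4@(1,1):NW a5@(3,1):NW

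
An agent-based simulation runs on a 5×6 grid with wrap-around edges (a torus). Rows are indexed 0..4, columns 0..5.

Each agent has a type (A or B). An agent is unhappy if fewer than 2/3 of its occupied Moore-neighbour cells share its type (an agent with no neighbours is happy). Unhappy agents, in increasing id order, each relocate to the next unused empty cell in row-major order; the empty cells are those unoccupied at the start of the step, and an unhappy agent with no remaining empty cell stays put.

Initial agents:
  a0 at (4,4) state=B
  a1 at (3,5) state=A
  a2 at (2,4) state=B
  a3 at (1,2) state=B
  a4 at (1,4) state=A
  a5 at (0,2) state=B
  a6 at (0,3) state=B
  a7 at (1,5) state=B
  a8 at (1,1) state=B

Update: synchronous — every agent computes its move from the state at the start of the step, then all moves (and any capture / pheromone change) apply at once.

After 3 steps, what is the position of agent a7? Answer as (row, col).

t=1: a0@(0,0):B a1@(0,1):A a2@(0,4):B a3@(1,2):B a4@(0,5):A a5@(0,2):B a6@(0,3):B a7@(1,0):B a8@(1,1):B
t=2: a0@(1,3):B a1@(1,4):A a2@(1,5):B a3@(1,2):B a4@(2,0):A a5@(0,2):B a6@(0,3):B a7@(2,1):B a8@(1,1):B
t=3: a0@(1,3):B a1@(0,0):A a2@(0,1):B a3@(1,2):B a4@(0,4):A a5@(0,2):B a6@(0,3):B a7@(2,1):B a8@(1,1):B

(2, 1)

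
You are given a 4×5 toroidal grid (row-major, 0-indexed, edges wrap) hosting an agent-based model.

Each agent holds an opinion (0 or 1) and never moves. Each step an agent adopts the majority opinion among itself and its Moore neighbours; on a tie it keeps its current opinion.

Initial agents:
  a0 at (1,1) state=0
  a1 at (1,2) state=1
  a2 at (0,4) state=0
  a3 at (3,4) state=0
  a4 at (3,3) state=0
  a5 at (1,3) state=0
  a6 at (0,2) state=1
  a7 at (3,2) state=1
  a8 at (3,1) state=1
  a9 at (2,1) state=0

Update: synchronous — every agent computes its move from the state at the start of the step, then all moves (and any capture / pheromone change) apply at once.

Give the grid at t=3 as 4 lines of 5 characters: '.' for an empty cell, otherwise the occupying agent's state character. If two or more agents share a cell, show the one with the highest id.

..0.0
.000.
.1...
.1100

t=1: a0@(1,1):0 a1@(1,2):0 a2@(0,4):0 a3@(3,4):0 a4@(3,3):0 a5@(1,3):0 a6@(0,2):1 a7@(3,2):1 a8@(3,1):1 a9@(2,1):1
t=2: a0@(1,1):0 a1@(1,2):0 a2@(0,4):0 a3@(3,4):0 a4@(3,3):0 a5@(1,3):0 a6@(0,2):0 a7@(3,2):1 a8@(3,1):1 a9@(2,1):1
t=3: (unchanged — steady state)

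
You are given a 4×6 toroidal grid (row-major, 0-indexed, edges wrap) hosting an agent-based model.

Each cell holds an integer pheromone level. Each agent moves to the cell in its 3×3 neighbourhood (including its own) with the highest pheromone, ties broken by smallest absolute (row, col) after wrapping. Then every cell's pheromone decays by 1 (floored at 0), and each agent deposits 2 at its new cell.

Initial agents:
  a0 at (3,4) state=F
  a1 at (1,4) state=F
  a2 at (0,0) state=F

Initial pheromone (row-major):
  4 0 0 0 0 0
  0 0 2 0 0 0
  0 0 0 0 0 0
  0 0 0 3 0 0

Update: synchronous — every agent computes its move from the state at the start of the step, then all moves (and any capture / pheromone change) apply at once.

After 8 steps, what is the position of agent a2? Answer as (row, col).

(0, 0)

t=1: a0@(3,3) a1@(0,3) a2@(0,0) | pheromone: 5 0 0 2 0 0 / 0 0 1 0 0 0 / 0 0 0 0 0 0 / 0 0 0 4 0 0
t=2: a0@(3,3) a1@(3,3) a2@(0,0) | pheromone: 6 0 0 1 0 0 / 0 0 0 0 0 0 / 0 0 0 0 0 0 / 0 0 0 7 0 0
t=3: a0@(3,3) a1@(3,3) a2@(0,0) | pheromone: 7 0 0 0 0 0 / 0 0 0 0 0 0 / 0 0 0 0 0 0 / 0 0 0 10 0 0
t=4: a0@(3,3) a1@(3,3) a2@(0,0) | pheromone: 8 0 0 0 0 0 / 0 0 0 0 0 0 / 0 0 0 0 0 0 / 0 0 0 13 0 0
t=5: a0@(3,3) a1@(3,3) a2@(0,0) | pheromone: 9 0 0 0 0 0 / 0 0 0 0 0 0 / 0 0 0 0 0 0 / 0 0 0 16 0 0
t=6: a0@(3,3) a1@(3,3) a2@(0,0) | pheromone: 10 0 0 0 0 0 / 0 0 0 0 0 0 / 0 0 0 0 0 0 / 0 0 0 19 0 0
t=7: a0@(3,3) a1@(3,3) a2@(0,0) | pheromone: 11 0 0 0 0 0 / 0 0 0 0 0 0 / 0 0 0 0 0 0 / 0 0 0 22 0 0
t=8: a0@(3,3) a1@(3,3) a2@(0,0) | pheromone: 12 0 0 0 0 0 / 0 0 0 0 0 0 / 0 0 0 0 0 0 / 0 0 0 25 0 0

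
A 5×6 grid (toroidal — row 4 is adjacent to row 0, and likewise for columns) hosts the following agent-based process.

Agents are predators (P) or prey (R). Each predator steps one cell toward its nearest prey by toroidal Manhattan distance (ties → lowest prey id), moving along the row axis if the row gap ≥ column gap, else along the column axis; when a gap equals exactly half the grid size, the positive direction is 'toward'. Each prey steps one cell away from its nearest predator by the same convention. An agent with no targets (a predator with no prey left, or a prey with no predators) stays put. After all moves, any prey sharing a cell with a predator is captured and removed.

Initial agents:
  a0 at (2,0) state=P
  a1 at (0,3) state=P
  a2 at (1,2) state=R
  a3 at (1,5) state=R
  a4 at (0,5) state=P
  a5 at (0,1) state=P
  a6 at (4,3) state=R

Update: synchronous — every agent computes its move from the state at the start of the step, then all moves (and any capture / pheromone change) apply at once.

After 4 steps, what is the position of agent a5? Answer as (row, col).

(3, 0)

t=1: a0@(1,0):P a1@(4,3):P a2@(2,2):R a3@(2,5):R a4@(1,5):P a5@(1,1):P a6@(3,3):R
t=2: a0@(2,0):P a1@(3,3):P a2@(3,2):R a3@(3,5):R a4@(2,5):P a5@(2,1):P a6@(2,3):R
t=3: a0@(3,0):P a1@(3,2):P a3@(4,5):R a4@(3,5):P a5@(3,1):P a6@(1,3):R
t=4: a0@(4,0):P a1@(2,2):P a3@(0,5):R a4@(4,5):P a5@(3,0):P a6@(0,3):R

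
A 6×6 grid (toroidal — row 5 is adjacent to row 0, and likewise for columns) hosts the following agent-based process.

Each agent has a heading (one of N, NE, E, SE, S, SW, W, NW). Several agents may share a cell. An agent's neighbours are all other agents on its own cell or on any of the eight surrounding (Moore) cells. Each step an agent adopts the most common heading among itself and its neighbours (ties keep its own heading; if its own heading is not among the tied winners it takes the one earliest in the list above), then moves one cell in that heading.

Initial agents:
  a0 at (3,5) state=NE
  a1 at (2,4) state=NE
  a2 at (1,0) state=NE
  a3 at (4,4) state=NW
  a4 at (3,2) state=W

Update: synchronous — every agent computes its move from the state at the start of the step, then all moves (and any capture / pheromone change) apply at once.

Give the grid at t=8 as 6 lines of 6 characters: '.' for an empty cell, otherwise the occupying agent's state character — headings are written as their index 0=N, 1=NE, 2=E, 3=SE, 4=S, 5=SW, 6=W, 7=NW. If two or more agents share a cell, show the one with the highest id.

1.....
.1....
..7...
......
......
..1...

t=1: a0@(2,0):NE a1@(1,5):NE a2@(0,1):NE a3@(3,3):NW a4@(3,1):W
t=2: a0@(1,1):NE a1@(0,0):NE a2@(5,2):NE a3@(2,2):NW a4@(3,0):W
t=3: a0@(0,2):NE a1@(5,1):NE a2@(4,3):NE a3@(1,1):NW a4@(3,5):W
t=4: a0@(5,3):NE a1@(4,2):NE a2@(3,4):NE a3@(0,0):NW a4@(3,4):W
t=5: a0@(4,4):NE a1@(3,3):NE a2@(2,5):NE a3@(5,5):NW a4@(3,3):W
t=6: a0@(3,5):NE a1@(2,4):NE a2@(1,0):NE a3@(4,4):NW a4@(2,4):NE
t=7: a0@(2,0):NE a1@(1,5):NE a2@(0,1):NE a3@(3,3):NW a4@(1,5):NE
t=8: a0@(1,1):NE a1@(0,0):NE a2@(5,2):NE a3@(2,2):NW a4@(0,0):NE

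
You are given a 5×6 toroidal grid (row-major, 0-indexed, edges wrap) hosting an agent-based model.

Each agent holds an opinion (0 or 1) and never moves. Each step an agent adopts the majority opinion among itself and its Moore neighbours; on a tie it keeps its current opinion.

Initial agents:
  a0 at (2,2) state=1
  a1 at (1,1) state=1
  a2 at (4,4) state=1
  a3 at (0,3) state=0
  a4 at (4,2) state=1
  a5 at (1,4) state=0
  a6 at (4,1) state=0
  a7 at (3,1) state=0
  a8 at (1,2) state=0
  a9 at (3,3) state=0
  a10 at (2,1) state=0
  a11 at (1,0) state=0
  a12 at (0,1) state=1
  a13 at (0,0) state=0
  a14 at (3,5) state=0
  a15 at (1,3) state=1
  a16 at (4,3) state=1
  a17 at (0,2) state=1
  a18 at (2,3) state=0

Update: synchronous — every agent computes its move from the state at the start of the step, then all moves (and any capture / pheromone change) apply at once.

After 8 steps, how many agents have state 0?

t=1: a0@(2,2):0 a1@(1,1):1 a2@(4,4):0 a3@(0,3):1 a4@(4,2):1 a5@(1,4):0 a6@(4,1):0 a7@(3,1):0 a8@(1,2):1 a9@(3,3):1 a10@(2,1):0 a11@(1,0):0 a12@(0,1):1 a13@(0,0):0 a14@(3,5):0 a15@(1,3):0 a16@(4,3):1 a17@(0,2):1 a18@(2,3):0
t=2: a0@(2,2):0 a1@(1,1):1 a2@(4,4):1 a3@(0,3):1 a4@(4,2):1 a5@(1,4):0 a6@(4,1):0 a7@(3,1):0 a8@(1,2):1 a9@(3,3):1 a10@(2,1):0 a11@(1,0):0 a12@(0,1):1 a13@(0,0):0 a14@(3,5):0 a15@(1,3):0 a16@(4,3):1 a17@(0,2):1 a18@(2,3):0
t=3: (unchanged — steady state)

10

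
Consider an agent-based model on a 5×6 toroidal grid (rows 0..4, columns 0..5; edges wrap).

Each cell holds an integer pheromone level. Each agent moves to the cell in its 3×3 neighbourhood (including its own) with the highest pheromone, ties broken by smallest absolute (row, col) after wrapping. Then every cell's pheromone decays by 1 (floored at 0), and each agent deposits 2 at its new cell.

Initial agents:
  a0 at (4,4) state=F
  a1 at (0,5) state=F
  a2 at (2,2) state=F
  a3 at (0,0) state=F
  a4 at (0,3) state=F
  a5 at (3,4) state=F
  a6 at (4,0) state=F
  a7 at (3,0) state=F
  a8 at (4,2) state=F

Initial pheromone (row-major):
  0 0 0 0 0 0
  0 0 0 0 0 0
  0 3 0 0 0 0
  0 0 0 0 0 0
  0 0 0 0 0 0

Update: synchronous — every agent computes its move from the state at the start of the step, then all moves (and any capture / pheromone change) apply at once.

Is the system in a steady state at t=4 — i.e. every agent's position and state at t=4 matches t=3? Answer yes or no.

no

t=1: a0@(0,3) a1@(0,0) a2@(2,1) a3@(0,0) a4@(0,2) a5@(2,3) a6@(0,0) a7@(2,1) a8@(0,1) | pheromone: 6 2 2 2 0 0 / 0 0 0 0 0 0 / 0 6 0 2 0 0 / 0 0 0 0 0 0 / 0 0 0 0 0 0
t=2: a0@(0,2) a1@(0,0) a2@(2,1) a3@(0,0) a4@(0,1) a5@(2,3) a6@(0,0) a7@(2,1) a8@(0,0) | pheromone: 13 3 3 1 0 0 / 0 0 0 0 0 0 / 0 9 0 3 0 0 / 0 0 0 0 0 0 / 0 0 0 0 0 0
t=3: a0@(0,1) a1@(0,0) a2@(2,1) a3@(0,0) a4@(0,0) a5@(2,3) a6@(0,0) a7@(2,1) a8@(0,0) | pheromone: 22 4 2 0 0 0 / 0 0 0 0 0 0 / 0 12 0 4 0 0 / 0 0 0 0 0 0 / 0 0 0 0 0 0
t=4: a0@(0,0) a1@(0,0) a2@(2,1) a3@(0,0) a4@(0,0) a5@(2,3) a6@(0,0) a7@(2,1) a8@(0,0) | pheromone: 33 3 1 0 0 0 / 0 0 0 0 0 0 / 0 15 0 5 0 0 / 0 0 0 0 0 0 / 0 0 0 0 0 0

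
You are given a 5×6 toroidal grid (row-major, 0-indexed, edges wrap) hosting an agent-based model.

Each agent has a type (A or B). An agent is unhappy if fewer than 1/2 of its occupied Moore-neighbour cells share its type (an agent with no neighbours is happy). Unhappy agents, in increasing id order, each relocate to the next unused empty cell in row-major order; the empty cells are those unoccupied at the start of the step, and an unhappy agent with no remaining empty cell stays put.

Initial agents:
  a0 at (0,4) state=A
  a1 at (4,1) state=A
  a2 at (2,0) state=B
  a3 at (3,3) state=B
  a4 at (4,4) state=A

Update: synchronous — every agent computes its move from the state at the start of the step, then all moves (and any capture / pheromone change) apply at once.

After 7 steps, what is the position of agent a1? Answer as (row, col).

(0, 2)

t=1: a0@(0,4):A a1@(4,1):A a2@(2,0):B a3@(0,0):B a4@(4,4):A
t=2: a0@(0,4):A a1@(0,1):A a2@(2,0):B a3@(0,2):B a4@(4,4):A
t=3: a0@(0,4):A a1@(0,0):A a2@(2,0):B a3@(0,3):B a4@(4,4):A
t=4: a0@(0,4):A a1@(0,0):A a2@(2,0):B a3@(0,1):B a4@(4,4):A
t=5: a0@(0,4):A a1@(0,2):A a2@(2,0):B a3@(0,3):B a4@(4,4):A
t=6: a0@(0,4):A a1@(0,0):A a2@(2,0):B a3@(0,1):B a4@(4,4):A
t=7: a0@(0,4):A a1@(0,2):A a2@(2,0):B a3@(0,3):B a4@(4,4):A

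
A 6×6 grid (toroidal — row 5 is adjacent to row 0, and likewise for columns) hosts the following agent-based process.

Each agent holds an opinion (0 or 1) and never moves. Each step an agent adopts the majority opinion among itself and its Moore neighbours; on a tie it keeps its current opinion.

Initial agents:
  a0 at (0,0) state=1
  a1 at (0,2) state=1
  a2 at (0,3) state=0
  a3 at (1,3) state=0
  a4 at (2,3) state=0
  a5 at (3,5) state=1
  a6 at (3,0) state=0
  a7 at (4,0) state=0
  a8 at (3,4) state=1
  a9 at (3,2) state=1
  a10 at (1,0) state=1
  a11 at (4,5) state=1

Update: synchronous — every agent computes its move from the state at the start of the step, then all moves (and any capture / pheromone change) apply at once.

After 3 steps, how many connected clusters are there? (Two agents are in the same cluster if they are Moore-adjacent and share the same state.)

5

t=1: a0@(0,0):1 a1@(0,2):0 a2@(0,3):0 a3@(1,3):0 a4@(2,3):0 a5@(3,5):1 a6@(3,0):0 a7@(4,0):0 a8@(3,4):1 a9@(3,2):1 a10@(1,0):1 a11@(4,5):1
t=2: (unchanged — steady state)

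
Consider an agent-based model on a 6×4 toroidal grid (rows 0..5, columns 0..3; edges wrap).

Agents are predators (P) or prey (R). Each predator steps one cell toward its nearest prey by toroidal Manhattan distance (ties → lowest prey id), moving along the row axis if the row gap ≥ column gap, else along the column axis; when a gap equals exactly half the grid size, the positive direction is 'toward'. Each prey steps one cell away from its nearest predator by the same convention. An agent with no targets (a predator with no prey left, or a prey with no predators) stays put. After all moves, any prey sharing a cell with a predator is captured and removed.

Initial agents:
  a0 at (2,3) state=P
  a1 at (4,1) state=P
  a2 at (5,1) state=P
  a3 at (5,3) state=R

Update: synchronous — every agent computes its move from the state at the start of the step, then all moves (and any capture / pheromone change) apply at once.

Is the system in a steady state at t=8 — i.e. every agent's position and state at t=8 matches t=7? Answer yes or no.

t=1: a0@(3,3):P a1@(4,2):P a2@(5,2):P
t=2: (unchanged — steady state)

yes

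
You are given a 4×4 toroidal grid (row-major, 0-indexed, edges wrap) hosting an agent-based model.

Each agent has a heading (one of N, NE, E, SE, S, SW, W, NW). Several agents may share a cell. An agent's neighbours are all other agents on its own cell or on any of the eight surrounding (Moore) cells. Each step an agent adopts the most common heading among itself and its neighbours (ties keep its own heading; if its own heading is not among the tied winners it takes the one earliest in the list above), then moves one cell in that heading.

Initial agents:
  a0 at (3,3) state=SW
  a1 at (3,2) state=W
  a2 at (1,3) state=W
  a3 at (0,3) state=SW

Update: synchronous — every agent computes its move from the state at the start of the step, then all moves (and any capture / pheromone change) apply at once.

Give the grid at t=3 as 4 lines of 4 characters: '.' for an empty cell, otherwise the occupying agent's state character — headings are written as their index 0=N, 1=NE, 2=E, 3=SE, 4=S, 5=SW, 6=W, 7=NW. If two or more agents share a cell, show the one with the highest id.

....
....
5..5
5...

t=1: a0@(0,2):SW a1@(0,1):SW a2@(1,2):W a3@(1,2):SW
t=2: a0@(1,1):SW a1@(1,0):SW a2@(2,1):SW a3@(2,1):SW
t=3: a0@(2,0):SW a1@(2,3):SW a2@(3,0):SW a3@(3,0):SW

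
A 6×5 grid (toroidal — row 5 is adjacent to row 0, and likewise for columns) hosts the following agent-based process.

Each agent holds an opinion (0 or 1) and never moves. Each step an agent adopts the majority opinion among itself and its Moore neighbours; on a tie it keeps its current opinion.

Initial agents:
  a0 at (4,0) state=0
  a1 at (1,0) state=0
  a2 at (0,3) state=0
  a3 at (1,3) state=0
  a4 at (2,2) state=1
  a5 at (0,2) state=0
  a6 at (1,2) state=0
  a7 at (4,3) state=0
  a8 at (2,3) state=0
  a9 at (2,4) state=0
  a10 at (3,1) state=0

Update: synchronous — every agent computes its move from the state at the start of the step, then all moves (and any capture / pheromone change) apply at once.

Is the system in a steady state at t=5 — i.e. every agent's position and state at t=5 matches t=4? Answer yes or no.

t=1: a0@(4,0):0 a1@(1,0):0 a2@(0,3):0 a3@(1,3):0 a4@(2,2):0 a5@(0,2):0 a6@(1,2):0 a7@(4,3):0 a8@(2,3):0 a9@(2,4):0 a10@(3,1):0
t=2: (unchanged — steady state)

yes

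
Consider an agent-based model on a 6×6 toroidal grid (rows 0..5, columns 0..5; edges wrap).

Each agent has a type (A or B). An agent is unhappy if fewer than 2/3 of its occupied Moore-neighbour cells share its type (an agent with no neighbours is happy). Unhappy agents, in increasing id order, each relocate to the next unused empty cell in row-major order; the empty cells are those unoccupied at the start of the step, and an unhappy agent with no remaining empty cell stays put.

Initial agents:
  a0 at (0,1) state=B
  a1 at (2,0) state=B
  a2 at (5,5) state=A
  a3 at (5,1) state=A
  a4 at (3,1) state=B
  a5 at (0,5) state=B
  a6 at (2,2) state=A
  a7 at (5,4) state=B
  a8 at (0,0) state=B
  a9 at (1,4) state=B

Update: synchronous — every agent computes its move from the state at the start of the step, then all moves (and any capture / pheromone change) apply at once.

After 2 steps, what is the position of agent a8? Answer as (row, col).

t=1: a0@(0,2):B a1@(2,0):B a2@(0,3):A a3@(0,4):A a4@(1,0):B a5@(0,5):B a6@(1,1):A a7@(1,2):B a8@(1,3):B a9@(1,4):B
t=2: a0@(0,0):B a1@(0,1):B a2@(1,5):A a3@(2,1):A a4@(1,0):B a5@(0,5):B a6@(2,2):A a7@(2,3):B a8@(2,4):B a9@(2,5):B

(2, 4)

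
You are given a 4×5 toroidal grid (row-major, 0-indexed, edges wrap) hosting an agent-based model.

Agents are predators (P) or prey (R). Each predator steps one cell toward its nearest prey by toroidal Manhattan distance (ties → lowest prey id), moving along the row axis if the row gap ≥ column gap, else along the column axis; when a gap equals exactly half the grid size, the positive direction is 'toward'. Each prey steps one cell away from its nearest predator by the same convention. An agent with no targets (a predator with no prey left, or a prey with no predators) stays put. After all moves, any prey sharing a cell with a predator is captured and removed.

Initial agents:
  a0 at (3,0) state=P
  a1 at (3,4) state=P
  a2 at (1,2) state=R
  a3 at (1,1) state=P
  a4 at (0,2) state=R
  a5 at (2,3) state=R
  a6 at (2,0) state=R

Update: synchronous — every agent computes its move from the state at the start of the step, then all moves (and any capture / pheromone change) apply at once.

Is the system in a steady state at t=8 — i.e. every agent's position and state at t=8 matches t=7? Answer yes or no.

t=1: a0@(2,0):P a1@(2,4):P a2@(1,3):R a3@(1,2):P a4@(3,2):R a5@(1,3):R a6@(1,0):R
t=2: a0@(1,0):P a1@(1,4):P a3@(1,3):P a4@(2,2):R a6@(0,0):R
t=3: a0@(0,0):P a1@(0,4):P a3@(2,3):P a4@(3,2):R a6@(3,0):R
t=4: a0@(3,0):P a1@(3,4):P a3@(3,3):P a4@(0,2):R a6@(2,0):R
t=5: a0@(2,0):P a1@(2,4):P a3@(0,3):P a4@(1,2):R a6@(1,0):R
t=6: a0@(1,0):P a1@(1,4):P a3@(1,3):P a4@(2,2):R a6@(0,0):R
t=7: a0@(0,0):P a1@(0,4):P a3@(2,3):P a4@(3,2):R a6@(3,0):R
t=8: a0@(3,0):P a1@(3,4):P a3@(3,3):P a4@(0,2):R a6@(2,0):R

no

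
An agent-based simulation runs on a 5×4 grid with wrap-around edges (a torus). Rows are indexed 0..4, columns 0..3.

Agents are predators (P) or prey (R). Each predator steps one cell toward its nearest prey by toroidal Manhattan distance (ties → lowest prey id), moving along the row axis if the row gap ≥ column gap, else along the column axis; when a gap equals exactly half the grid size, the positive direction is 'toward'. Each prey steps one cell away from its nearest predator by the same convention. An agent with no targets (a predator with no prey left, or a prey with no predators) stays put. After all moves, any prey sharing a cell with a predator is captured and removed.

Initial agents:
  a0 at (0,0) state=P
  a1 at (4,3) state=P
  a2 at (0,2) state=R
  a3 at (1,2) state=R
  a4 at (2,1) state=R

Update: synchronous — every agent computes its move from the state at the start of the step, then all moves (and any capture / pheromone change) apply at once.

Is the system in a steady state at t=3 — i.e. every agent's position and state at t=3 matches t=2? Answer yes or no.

no

t=1: a0@(0,1):P a1@(0,3):P a3@(1,1):R a4@(3,1):R
t=2: a0@(1,1):P a1@(0,0):P a3@(2,1):R a4@(2,1):R
t=3: a0@(2,1):P a1@(1,0):P a3@(3,1):R a4@(3,1):R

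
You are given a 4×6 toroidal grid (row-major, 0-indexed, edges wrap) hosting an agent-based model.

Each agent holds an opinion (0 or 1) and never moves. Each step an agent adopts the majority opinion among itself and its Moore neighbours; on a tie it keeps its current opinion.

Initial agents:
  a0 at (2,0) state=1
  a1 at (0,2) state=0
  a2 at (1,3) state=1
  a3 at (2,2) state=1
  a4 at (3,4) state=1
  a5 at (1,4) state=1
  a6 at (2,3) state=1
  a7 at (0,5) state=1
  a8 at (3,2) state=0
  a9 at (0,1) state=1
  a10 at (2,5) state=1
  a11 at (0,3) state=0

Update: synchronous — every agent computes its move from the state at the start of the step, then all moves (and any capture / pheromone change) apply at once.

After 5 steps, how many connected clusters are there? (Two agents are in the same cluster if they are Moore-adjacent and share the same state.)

2

t=1: a0@(2,0):1 a1@(0,2):0 a2@(1,3):1 a3@(2,2):1 a4@(3,4):1 a5@(1,4):1 a6@(2,3):1 a7@(0,5):1 a8@(3,2):0 a9@(0,1):0 a10@(2,5):1 a11@(0,3):0
t=2: (unchanged — steady state)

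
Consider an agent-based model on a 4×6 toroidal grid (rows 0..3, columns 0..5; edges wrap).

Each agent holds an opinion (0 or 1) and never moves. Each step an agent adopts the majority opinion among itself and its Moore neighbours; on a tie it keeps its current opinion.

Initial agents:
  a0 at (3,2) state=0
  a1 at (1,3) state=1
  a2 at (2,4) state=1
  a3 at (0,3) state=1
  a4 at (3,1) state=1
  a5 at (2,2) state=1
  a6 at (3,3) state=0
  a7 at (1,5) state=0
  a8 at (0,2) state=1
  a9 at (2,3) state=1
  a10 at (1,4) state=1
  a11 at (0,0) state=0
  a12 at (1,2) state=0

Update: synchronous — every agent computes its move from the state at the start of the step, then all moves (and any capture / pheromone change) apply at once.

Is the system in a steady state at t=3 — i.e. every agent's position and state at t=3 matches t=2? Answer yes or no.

yes

t=1: a0@(3,2):1 a1@(1,3):1 a2@(2,4):1 a3@(0,3):1 a4@(3,1):1 a5@(2,2):1 a6@(3,3):1 a7@(1,5):0 a8@(0,2):1 a9@(2,3):1 a10@(1,4):1 a11@(0,0):0 a12@(1,2):1
t=2: (unchanged — steady state)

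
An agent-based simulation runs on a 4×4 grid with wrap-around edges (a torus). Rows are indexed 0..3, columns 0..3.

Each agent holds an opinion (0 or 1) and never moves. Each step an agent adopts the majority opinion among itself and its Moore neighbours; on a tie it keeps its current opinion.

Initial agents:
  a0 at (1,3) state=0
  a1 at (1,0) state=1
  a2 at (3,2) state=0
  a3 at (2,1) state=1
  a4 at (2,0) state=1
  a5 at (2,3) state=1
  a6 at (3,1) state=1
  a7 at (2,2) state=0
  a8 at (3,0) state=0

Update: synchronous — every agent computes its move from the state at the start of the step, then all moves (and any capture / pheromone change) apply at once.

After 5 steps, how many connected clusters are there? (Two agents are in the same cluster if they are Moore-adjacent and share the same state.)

t=1: a0@(1,3):1 a1@(1,0):1 a2@(3,2):1 a3@(2,1):1 a4@(2,0):1 a5@(2,3):0 a6@(3,1):1 a7@(2,2):0 a8@(3,0):1
t=2: a0@(1,3):1 a1@(1,0):1 a2@(3,2):1 a3@(2,1):1 a4@(2,0):1 a5@(2,3):1 a6@(3,1):1 a7@(2,2):1 a8@(3,0):1
t=3: (unchanged — steady state)

1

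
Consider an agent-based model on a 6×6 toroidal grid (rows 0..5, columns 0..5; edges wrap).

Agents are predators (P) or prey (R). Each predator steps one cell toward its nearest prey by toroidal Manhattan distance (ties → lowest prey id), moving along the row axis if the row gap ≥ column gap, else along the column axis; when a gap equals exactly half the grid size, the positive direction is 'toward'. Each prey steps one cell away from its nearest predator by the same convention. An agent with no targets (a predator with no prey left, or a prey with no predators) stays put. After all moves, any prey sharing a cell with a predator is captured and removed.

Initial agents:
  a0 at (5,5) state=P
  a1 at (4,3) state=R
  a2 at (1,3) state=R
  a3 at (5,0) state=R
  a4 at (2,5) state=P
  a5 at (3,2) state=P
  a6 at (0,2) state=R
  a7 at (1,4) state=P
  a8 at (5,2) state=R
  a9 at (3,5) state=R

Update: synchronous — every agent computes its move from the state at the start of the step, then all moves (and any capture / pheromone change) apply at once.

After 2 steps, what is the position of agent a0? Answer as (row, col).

t=1: a0@(5,0):P a1@(5,3):R a2@(1,2):R a3@(5,1):R a4@(3,5):P a5@(4,2):P a6@(5,2):R a7@(1,3):P a8@(0,2):R a9@(4,5):R
t=2: a0@(5,1):P a1@(0,3):R a2@(1,1):R a4@(4,5):P a5@(5,2):P a6@(0,2):R a7@(1,2):P a9@(5,5):R

(5, 1)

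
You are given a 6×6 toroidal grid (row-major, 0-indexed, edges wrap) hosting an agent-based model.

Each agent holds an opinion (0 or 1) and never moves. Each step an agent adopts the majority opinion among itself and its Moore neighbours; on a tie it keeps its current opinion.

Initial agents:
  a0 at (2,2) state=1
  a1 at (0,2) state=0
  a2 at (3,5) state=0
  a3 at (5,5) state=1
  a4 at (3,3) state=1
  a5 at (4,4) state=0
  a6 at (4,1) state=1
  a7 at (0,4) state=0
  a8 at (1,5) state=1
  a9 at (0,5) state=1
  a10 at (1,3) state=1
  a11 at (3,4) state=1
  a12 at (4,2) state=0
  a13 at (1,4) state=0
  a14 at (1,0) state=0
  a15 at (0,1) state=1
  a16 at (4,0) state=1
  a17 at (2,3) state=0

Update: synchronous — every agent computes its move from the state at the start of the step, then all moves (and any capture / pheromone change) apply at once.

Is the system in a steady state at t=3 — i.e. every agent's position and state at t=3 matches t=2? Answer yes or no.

t=1: a0@(2,2):1 a1@(0,2):1 a2@(3,5):0 a3@(5,5):1 a4@(3,3):1 a5@(4,4):1 a6@(4,1):1 a7@(0,4):1 a8@(1,5):0 a9@(0,5):1 a10@(1,3):0 a11@(3,4):0 a12@(4,2):1 a13@(1,4):0 a14@(1,0):1 a15@(0,1):0 a16@(4,0):1 a17@(2,3):1
t=2: a0@(2,2):1 a1@(0,2):0 a2@(3,5):0 a3@(5,5):1 a4@(3,3):1 a5@(4,4):1 a6@(4,1):1 a7@(0,4):1 a8@(1,5):1 a9@(0,5):1 a10@(1,3):1 a11@(3,4):1 a12@(4,2):1 a13@(1,4):0 a14@(1,0):1 a15@(0,1):1 a16@(4,0):1 a17@(2,3):1
t=3: a0@(2,2):1 a1@(0,2):1 a2@(3,5):1 a3@(5,5):1 a4@(3,3):1 a5@(4,4):1 a6@(4,1):1 a7@(0,4):1 a8@(1,5):1 a9@(0,5):1 a10@(1,3):1 a11@(3,4):1 a12@(4,2):1 a13@(1,4):1 a14@(1,0):1 a15@(0,1):1 a16@(4,0):1 a17@(2,3):1

no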